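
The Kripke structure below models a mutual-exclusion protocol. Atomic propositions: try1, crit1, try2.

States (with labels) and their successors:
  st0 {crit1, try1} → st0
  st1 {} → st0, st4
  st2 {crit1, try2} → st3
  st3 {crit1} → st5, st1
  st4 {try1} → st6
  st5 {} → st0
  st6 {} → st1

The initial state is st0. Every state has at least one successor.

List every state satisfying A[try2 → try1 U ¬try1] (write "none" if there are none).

States satisfying try2 → try1: {st0, st1, st3, st4, st5, st6}.
States satisfying ¬try1: {st1, st2, st3, st5, st6}.
States satisfying A[try2 → try1 U ¬try1]: {st1, st2, st3, st4, st5, st6}.

{st1, st2, st3, st4, st5, st6}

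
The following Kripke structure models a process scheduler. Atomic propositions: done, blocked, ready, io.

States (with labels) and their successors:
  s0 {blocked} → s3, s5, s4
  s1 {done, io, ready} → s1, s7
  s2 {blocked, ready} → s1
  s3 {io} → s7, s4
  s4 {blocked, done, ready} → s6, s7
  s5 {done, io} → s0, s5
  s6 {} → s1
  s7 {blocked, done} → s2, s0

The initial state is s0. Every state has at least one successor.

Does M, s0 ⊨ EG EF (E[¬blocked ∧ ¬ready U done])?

Holds

States satisfying EF (E[¬blocked ∧ ¬ready U done]): {s0, s1, s2, s3, s4, s5, s6, s7}.
States satisfying EG EF (E[¬blocked ∧ ¬ready U done]): {s0, s1, s2, s3, s4, s5, s6, s7}.
s0 ∈ Sat(EG EF (E[¬blocked ∧ ¬ready U done])).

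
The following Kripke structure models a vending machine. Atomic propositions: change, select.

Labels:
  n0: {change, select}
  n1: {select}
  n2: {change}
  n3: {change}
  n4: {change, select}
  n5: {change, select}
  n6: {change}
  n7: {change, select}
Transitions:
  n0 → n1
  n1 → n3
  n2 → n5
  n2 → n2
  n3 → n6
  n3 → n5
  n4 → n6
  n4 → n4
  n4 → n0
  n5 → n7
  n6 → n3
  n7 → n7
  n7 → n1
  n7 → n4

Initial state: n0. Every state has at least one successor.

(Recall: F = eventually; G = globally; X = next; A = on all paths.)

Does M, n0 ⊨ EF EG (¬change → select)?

States satisfying EG (¬change → select): {n0, n1, n2, n3, n4, n5, n6, n7}.
States satisfying EF EG (¬change → select): {n0, n1, n2, n3, n4, n5, n6, n7}.
Some path from n0 reaches a state where EG (¬change → select) holds.
n0 ∈ Sat(EF EG (¬change → select)).

Holds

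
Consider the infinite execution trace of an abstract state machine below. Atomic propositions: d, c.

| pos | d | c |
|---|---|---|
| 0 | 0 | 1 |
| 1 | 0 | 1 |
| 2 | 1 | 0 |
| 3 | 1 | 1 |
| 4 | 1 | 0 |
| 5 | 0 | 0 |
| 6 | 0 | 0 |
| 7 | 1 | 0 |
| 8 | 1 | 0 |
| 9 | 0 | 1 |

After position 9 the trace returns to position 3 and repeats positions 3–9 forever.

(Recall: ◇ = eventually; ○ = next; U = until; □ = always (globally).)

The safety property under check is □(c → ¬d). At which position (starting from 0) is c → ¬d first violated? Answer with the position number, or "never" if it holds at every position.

3

Check c → ¬d at each position in order: 0 ✓, 1 ✓, 2 ✓.
At position 3 the labels are {c, d}, so c → ¬d is false there. This is the first violation.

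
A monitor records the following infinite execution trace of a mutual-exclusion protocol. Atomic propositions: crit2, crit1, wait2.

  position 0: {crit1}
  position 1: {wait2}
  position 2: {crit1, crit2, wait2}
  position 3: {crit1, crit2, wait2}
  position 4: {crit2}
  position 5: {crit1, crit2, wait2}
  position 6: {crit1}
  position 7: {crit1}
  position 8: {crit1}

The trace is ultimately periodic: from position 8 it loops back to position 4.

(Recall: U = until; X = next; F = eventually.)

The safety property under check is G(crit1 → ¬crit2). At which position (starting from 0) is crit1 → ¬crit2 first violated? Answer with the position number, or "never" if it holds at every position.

2

Check crit1 → ¬crit2 at each position in order: 0 ✓, 1 ✓.
At position 2 the labels are {crit1, crit2, wait2}, so crit1 → ¬crit2 is false there. This is the first violation.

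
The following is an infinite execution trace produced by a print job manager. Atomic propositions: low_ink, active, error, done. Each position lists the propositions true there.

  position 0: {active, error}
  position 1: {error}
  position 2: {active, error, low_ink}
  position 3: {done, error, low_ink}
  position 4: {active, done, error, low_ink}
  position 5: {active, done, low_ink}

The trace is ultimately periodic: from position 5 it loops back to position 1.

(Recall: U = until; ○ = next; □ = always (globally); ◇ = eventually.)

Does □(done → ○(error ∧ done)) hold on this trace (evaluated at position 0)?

done → ○(error ∧ done) must hold at every position from 0 onward. It fails at position 4, so □(done → ○(error ∧ done)) is false.
Positions where done holds: 3, 4, 5.
Check ○(error ∧ done) at each: 3→ok, 4→fails, 5→fails.

Does not hold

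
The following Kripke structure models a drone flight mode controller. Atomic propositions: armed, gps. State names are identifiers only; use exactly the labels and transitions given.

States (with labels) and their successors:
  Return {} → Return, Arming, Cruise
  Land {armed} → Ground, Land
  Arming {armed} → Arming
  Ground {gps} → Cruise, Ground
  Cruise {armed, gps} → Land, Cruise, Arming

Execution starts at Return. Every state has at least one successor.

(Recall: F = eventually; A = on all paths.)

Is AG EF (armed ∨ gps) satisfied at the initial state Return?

Yes

States satisfying EF (armed ∨ gps): {Return, Land, Arming, Ground, Cruise}.
States satisfying AG EF (armed ∨ gps): {Return, Land, Arming, Ground, Cruise}.
Every state reachable from Return satisfies EF (armed ∨ gps).
Return ∈ Sat(AG EF (armed ∨ gps)).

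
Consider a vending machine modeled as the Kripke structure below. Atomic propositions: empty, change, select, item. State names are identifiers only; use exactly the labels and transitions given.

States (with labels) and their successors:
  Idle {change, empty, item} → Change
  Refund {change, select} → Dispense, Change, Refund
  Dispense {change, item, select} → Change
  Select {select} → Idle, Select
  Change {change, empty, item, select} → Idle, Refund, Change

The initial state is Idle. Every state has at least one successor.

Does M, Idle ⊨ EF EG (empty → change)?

States satisfying EG (empty → change): {Idle, Refund, Dispense, Select, Change}.
States satisfying EF EG (empty → change): {Idle, Refund, Dispense, Select, Change}.
Some path from Idle reaches a state where EG (empty → change) holds.
Idle ∈ Sat(EF EG (empty → change)).

Holds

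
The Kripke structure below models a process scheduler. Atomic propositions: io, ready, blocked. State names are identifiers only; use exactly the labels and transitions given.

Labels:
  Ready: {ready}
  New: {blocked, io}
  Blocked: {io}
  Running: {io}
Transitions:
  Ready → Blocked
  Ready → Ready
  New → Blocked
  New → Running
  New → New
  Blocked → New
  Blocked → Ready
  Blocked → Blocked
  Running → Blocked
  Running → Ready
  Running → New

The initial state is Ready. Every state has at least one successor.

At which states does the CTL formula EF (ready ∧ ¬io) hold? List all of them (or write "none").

{Ready, New, Blocked, Running}

States satisfying ready ∧ ¬io: {Ready}.
States satisfying EF (ready ∧ ¬io): {Ready, New, Blocked, Running}.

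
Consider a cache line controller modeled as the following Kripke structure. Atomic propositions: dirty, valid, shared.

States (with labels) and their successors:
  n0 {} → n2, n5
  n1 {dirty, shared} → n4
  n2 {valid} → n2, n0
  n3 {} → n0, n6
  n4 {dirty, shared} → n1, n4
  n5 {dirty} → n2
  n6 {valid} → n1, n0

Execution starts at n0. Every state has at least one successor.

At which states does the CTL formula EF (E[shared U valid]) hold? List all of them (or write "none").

States satisfying E[shared U valid]: {n2, n6}.
States satisfying EF (E[shared U valid]): {n0, n2, n3, n5, n6}.

{n0, n2, n3, n5, n6}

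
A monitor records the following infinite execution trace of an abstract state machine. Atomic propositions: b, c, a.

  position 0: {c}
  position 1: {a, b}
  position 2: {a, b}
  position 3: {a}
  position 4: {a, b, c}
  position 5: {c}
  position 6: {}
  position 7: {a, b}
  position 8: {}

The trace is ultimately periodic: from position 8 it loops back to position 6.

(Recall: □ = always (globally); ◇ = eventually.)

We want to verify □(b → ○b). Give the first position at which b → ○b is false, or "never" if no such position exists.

Check b → ○b at each position in order: 0 ✓, 1 ✓.
At position 2 the labels are {a, b} and the next position 3 has {a}, so b → ○b is false there. This is the first violation.

2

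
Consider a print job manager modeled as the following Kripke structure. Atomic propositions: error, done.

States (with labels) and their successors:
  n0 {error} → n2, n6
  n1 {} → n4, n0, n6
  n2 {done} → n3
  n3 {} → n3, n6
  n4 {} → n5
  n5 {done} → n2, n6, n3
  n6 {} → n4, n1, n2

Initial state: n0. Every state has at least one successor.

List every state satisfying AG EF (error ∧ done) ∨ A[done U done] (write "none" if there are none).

{n2, n5}

States satisfying EF (error ∧ done): ∅.
States satisfying AG EF (error ∧ done): ∅.
States satisfying done: {n2, n5}.
States satisfying A[done U done]: {n2, n5}.
States satisfying AG EF (error ∧ done) ∨ A[done U done]: {n2, n5}.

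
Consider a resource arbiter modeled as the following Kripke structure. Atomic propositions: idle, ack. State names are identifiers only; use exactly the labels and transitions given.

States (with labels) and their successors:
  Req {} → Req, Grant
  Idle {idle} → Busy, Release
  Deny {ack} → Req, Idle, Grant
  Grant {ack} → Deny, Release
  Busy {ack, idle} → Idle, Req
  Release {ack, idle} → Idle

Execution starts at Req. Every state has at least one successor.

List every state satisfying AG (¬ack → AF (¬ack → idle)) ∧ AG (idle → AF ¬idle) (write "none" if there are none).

none

States satisfying ¬ack → AF (¬ack → idle): {Idle, Deny, Grant, Busy, Release}.
States satisfying AG (¬ack → AF (¬ack → idle)): ∅.
States satisfying idle → AF ¬idle: {Req, Deny, Grant}.
States satisfying AG (idle → AF ¬idle): ∅.
States satisfying AG (¬ack → AF (¬ack → idle)) ∧ AG (idle → AF ¬idle): ∅.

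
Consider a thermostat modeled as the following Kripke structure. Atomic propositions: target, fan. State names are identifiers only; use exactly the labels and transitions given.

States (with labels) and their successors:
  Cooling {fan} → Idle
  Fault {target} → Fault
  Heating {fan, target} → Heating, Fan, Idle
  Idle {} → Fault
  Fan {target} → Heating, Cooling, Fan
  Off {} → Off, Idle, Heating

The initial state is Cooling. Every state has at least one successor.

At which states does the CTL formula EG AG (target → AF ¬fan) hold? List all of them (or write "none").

States satisfying AG (target → AF ¬fan): {Cooling, Fault, Idle}.
States satisfying EG AG (target → AF ¬fan): {Cooling, Fault, Idle}.

{Cooling, Fault, Idle}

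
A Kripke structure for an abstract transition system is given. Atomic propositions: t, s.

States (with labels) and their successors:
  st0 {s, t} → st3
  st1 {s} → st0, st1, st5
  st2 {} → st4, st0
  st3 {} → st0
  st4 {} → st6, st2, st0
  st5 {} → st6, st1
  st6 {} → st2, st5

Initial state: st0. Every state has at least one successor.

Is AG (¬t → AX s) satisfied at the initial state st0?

States satisfying ¬t → AX s: {st0, st3}.
States satisfying AG (¬t → AX s): {st0, st3}.
Every state reachable from st0 satisfies ¬t → AX s.
st0 ∈ Sat(AG (¬t → AX s)).

Yes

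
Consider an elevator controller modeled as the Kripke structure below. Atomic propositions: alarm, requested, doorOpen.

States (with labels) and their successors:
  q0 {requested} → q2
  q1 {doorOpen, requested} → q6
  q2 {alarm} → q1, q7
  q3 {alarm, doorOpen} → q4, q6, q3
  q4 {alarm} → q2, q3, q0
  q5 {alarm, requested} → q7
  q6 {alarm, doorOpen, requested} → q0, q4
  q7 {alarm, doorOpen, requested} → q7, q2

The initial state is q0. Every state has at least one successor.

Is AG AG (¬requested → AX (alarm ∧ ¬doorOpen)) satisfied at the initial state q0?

States satisfying AG (¬requested → AX (alarm ∧ ¬doorOpen)): ∅.
States satisfying AG AG (¬requested → AX (alarm ∧ ¬doorOpen)): ∅.
q0 is reachable from q0 and violates AG (¬requested → AX (alarm ∧ ¬doorOpen)), so AG fails at q0.
q0 ∉ Sat(AG AG (¬requested → AX (alarm ∧ ¬doorOpen))).

No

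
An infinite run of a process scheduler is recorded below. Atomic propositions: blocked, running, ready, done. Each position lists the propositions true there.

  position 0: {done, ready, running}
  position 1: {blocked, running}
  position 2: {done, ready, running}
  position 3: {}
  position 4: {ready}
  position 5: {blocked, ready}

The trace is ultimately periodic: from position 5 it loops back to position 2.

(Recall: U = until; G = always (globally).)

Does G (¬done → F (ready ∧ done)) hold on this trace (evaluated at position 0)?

Satisfied

¬done → F (ready ∧ done) holds at every position 0..5, and those are all positions ever visited, so G (¬done → F (ready ∧ done)) holds.
Positions where ¬done holds: 1, 3, 4, 5.
Check F (ready ∧ done) at each: 1→ok, 3→ok, 4→ok, 5→ok.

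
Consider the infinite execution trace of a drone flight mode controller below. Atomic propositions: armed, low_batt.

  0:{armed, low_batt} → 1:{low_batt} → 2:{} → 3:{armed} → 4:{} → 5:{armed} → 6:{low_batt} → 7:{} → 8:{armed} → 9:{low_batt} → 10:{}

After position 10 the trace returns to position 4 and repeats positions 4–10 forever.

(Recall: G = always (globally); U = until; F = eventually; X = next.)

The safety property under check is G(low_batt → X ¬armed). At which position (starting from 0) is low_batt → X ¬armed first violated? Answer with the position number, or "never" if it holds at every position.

never

low_batt → X ¬armed holds at every position 0..10, and those are all the positions the trace ever visits, so the invariant G(low_batt → X ¬armed) is never violated.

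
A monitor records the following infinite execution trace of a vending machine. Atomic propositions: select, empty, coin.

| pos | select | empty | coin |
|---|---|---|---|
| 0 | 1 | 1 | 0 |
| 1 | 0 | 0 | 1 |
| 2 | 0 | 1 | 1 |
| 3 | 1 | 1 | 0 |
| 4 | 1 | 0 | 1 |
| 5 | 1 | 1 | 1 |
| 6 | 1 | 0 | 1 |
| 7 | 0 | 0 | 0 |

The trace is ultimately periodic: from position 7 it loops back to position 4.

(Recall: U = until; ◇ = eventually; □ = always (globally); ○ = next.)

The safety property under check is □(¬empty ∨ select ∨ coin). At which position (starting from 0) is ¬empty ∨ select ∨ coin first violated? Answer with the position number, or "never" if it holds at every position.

never

¬empty ∨ select ∨ coin holds at every position 0..7, and those are all the positions the trace ever visits, so the invariant □(¬empty ∨ select ∨ coin) is never violated.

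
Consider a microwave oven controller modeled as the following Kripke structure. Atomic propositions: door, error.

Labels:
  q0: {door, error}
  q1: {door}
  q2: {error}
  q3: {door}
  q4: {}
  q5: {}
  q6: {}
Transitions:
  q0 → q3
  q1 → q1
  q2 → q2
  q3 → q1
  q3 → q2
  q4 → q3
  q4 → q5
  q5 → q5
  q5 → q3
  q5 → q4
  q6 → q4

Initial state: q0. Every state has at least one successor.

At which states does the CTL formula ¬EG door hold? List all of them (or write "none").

{q2, q4, q5, q6}

States satisfying door: {q0, q1, q3}.
States satisfying EG door: {q0, q1, q3}.
States satisfying ¬EG door: {q2, q4, q5, q6}.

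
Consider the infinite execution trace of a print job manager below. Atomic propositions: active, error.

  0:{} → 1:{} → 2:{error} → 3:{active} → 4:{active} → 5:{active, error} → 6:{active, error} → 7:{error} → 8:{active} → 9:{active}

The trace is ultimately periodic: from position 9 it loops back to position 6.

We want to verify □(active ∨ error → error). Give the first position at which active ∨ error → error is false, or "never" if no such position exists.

Check active ∨ error → error at each position in order: 0 ✓, 1 ✓, 2 ✓.
At position 3 the labels are {active}, so active ∨ error → error is false there. This is the first violation.

3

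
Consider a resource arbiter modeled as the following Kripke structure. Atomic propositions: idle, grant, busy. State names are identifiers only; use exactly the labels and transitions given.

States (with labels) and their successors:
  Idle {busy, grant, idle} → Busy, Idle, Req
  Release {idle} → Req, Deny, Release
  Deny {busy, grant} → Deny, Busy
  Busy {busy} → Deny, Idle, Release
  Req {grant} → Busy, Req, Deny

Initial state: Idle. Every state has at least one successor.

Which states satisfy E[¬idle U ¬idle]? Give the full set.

{Deny, Busy, Req}

States satisfying ¬idle: {Deny, Busy, Req}.
States satisfying E[¬idle U ¬idle]: {Deny, Busy, Req}.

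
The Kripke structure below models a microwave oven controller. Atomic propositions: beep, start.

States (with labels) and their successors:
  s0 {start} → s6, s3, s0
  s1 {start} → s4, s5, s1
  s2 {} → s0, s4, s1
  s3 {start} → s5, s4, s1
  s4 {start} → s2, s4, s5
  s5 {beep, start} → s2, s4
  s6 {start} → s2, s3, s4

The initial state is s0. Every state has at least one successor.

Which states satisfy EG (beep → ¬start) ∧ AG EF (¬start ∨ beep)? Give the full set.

{s0, s1, s2, s3, s4, s6}

States satisfying beep → ¬start: {s0, s1, s2, s3, s4, s6}.
States satisfying EG (beep → ¬start): {s0, s1, s2, s3, s4, s6}.
States satisfying EF (¬start ∨ beep): {s0, s1, s2, s3, s4, s5, s6}.
States satisfying AG EF (¬start ∨ beep): {s0, s1, s2, s3, s4, s5, s6}.
States satisfying EG (beep → ¬start) ∧ AG EF (¬start ∨ beep): {s0, s1, s2, s3, s4, s6}.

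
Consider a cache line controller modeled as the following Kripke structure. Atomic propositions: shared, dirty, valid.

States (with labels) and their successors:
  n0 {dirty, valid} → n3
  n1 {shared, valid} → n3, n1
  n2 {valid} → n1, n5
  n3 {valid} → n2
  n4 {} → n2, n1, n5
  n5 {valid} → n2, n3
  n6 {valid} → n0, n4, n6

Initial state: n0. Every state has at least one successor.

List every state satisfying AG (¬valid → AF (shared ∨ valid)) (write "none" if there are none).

{n0, n1, n2, n3, n4, n5, n6}

States satisfying ¬valid → AF (shared ∨ valid): {n0, n1, n2, n3, n4, n5, n6}.
States satisfying AG (¬valid → AF (shared ∨ valid)): {n0, n1, n2, n3, n4, n5, n6}.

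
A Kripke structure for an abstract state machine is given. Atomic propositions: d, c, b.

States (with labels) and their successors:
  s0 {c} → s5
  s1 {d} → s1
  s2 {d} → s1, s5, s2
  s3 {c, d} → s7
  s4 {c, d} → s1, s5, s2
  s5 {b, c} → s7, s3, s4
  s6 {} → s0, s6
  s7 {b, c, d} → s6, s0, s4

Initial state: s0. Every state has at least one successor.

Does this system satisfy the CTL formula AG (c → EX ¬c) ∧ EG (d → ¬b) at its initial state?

States satisfying c → EX ¬c: {s1, s2, s4, s6, s7}.
States satisfying AG (c → EX ¬c): {s1}.
States satisfying d → ¬b: {s0, s1, s2, s3, s4, s5, s6}.
States satisfying EG (d → ¬b): {s0, s1, s2, s4, s5, s6}.
States satisfying AG (c → EX ¬c) ∧ EG (d → ¬b): {s1}.
s0 ∉ Sat(AG (c → EX ¬c) ∧ EG (d → ¬b)).

No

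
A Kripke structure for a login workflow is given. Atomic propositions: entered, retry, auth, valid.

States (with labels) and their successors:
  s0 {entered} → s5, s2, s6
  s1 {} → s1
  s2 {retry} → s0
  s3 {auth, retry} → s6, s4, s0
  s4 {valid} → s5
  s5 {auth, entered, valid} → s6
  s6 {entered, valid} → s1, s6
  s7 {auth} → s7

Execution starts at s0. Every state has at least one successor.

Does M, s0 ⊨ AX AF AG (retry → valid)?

States satisfying AF AG (retry → valid): {s1, s4, s5, s6, s7}.
States satisfying AX AF AG (retry → valid): {s1, s4, s5, s6, s7}.
s0 ∉ Sat(AX AF AG (retry → valid)).

Does not hold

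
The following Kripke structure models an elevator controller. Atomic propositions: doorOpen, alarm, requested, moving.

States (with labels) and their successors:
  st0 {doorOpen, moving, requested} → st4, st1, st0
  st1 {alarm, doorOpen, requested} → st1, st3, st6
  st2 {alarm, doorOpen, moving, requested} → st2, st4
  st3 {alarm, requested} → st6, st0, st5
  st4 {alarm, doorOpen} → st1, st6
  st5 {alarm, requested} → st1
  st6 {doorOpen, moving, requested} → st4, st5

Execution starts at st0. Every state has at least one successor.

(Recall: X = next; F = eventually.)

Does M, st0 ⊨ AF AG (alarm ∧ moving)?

No

States satisfying AG (alarm ∧ moving): ∅.
States satisfying AF AG (alarm ∧ moving): ∅.
There is a path from st0 along which AG (alarm ∧ moving) never holds.
st0 ∉ Sat(AF AG (alarm ∧ moving)).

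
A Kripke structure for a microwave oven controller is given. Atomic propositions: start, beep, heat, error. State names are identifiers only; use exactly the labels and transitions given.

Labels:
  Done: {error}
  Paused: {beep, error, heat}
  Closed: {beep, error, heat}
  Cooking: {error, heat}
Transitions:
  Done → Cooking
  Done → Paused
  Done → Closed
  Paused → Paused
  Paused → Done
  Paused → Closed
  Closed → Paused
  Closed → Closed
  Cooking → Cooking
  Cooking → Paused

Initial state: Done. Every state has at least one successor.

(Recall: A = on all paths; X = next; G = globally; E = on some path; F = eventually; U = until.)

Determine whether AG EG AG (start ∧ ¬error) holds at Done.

States satisfying EG AG (start ∧ ¬error): ∅.
States satisfying AG EG AG (start ∧ ¬error): ∅.
Closed is reachable from Done and violates EG AG (start ∧ ¬error), so AG fails at Done.
Done ∉ Sat(AG EG AG (start ∧ ¬error)).

Violated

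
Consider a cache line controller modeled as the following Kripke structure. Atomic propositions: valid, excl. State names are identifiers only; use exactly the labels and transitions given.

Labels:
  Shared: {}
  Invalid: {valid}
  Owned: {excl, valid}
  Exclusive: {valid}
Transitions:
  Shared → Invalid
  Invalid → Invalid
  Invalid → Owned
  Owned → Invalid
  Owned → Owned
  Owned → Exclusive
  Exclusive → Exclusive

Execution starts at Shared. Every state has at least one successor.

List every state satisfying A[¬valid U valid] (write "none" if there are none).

States satisfying ¬valid: {Shared}.
States satisfying valid: {Invalid, Owned, Exclusive}.
States satisfying A[¬valid U valid]: {Shared, Invalid, Owned, Exclusive}.

{Shared, Invalid, Owned, Exclusive}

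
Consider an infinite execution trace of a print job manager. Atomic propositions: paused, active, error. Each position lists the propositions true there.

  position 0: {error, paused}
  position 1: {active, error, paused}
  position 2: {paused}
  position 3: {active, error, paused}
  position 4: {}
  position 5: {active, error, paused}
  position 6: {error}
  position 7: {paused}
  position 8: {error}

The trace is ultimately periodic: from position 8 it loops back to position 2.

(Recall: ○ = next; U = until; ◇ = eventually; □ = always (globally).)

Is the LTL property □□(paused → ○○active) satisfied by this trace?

Does not hold

□(paused → ○○active) must hold at every position from 0 onward. It fails at position 0, so □□(paused → ○○active) is false.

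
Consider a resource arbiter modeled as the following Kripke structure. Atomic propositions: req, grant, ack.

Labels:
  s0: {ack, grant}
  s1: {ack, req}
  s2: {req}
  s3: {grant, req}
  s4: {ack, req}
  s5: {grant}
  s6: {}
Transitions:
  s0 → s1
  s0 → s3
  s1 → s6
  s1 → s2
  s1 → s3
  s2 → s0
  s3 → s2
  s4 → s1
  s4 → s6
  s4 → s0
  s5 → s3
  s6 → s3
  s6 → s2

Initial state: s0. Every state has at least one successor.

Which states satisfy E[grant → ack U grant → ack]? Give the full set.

{s0, s1, s2, s4, s6}

States satisfying grant → ack: {s0, s1, s2, s4, s6}.
States satisfying E[grant → ack U grant → ack]: {s0, s1, s2, s4, s6}.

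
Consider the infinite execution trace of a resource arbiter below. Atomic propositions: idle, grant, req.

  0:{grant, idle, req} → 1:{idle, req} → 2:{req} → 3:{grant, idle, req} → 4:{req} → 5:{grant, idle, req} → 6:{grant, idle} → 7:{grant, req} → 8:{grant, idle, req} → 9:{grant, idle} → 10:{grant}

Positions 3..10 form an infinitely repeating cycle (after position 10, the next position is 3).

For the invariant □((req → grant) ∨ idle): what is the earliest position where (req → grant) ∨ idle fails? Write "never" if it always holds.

2

Check (req → grant) ∨ idle at each position in order: 0 ✓, 1 ✓.
At position 2 the labels are {req}, so (req → grant) ∨ idle is false there. This is the first violation.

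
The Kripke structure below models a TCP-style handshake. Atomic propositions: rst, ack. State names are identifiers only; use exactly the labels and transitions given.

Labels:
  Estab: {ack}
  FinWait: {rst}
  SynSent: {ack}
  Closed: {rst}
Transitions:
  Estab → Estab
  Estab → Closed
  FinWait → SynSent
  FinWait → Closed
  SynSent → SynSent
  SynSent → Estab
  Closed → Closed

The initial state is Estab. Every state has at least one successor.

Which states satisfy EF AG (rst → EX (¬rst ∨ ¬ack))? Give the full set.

{Estab, FinWait, SynSent, Closed}

States satisfying AG (rst → EX (¬rst ∨ ¬ack)): {Estab, FinWait, SynSent, Closed}.
States satisfying EF AG (rst → EX (¬rst ∨ ¬ack)): {Estab, FinWait, SynSent, Closed}.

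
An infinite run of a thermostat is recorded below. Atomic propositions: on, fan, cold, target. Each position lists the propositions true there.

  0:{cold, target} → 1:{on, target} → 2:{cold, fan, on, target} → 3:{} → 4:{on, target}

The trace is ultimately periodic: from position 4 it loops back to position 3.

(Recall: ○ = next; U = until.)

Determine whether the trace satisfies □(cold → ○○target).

Yes

cold → ○○target holds at every position 0..4, and those are all positions ever visited, so □(cold → ○○target) holds.
Positions where cold holds: 0, 2.
Check ○○target at each: 0→ok, 2→ok.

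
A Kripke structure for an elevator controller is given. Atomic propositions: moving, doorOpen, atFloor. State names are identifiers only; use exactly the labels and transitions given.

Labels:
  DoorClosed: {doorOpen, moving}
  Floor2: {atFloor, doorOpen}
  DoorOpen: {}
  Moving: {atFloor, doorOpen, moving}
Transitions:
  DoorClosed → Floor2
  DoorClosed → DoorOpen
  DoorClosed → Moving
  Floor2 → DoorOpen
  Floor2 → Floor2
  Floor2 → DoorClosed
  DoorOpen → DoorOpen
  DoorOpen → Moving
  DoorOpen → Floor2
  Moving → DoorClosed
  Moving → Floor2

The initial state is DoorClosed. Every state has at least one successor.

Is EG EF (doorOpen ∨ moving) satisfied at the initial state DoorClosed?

Satisfied

States satisfying EF (doorOpen ∨ moving): {DoorClosed, Floor2, DoorOpen, Moving}.
States satisfying EG EF (doorOpen ∨ moving): {DoorClosed, Floor2, DoorOpen, Moving}.
DoorClosed ∈ Sat(EG EF (doorOpen ∨ moving)).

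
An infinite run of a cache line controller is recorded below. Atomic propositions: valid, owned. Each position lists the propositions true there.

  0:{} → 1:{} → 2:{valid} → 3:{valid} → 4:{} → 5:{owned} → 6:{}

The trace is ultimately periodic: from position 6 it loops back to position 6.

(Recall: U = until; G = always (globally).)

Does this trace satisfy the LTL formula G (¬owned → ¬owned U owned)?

¬owned → ¬owned U owned must hold at every position from 0 onward. It fails at position 6, so G (¬owned → ¬owned U owned) is false.
Positions where ¬owned holds: 0, 1, 2, 3, 4, 6.
Check ¬owned U owned at each: 0→ok, 1→ok, 2→ok, 3→ok, 4→ok, 6→fails.

Violated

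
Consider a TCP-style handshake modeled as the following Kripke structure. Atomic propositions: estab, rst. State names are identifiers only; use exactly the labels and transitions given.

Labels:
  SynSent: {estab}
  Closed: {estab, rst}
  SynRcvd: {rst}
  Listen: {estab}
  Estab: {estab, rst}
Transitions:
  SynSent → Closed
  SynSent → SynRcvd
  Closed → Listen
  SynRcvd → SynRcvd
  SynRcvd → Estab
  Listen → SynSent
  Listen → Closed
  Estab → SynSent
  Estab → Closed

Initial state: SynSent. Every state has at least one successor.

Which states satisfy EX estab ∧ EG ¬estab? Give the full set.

States satisfying estab: {SynSent, Closed, Listen, Estab}.
States satisfying EX estab: {SynSent, Closed, SynRcvd, Listen, Estab}.
States satisfying ¬estab: {SynRcvd}.
States satisfying EG ¬estab: {SynRcvd}.
States satisfying EX estab ∧ EG ¬estab: {SynRcvd}.

{SynRcvd}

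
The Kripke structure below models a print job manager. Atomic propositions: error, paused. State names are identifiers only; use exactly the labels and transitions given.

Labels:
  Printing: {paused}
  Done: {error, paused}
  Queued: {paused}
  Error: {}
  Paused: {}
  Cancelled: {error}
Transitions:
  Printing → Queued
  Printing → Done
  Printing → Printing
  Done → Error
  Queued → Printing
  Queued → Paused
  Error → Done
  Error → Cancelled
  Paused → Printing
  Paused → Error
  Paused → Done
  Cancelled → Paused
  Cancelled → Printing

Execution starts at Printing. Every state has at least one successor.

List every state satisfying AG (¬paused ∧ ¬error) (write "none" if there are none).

none

States satisfying ¬paused ∧ ¬error: {Error, Paused}.
States satisfying AG (¬paused ∧ ¬error): ∅.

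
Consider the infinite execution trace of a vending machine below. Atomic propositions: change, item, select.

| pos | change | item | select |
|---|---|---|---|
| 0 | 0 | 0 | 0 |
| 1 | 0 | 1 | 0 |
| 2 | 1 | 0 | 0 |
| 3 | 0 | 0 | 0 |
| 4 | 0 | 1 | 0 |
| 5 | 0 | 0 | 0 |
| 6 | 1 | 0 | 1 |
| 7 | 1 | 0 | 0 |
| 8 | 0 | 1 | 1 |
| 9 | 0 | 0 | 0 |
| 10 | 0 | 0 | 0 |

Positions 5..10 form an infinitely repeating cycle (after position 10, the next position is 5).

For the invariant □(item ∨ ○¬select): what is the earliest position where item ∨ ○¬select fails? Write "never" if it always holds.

Check item ∨ ○¬select at each position in order: 0 ✓, 1 ✓, 2 ✓, 3 ✓, 4 ✓.
At position 5 the labels are {} and the next position 6 has {change, select}, so item ∨ ○¬select is false there. This is the first violation.

5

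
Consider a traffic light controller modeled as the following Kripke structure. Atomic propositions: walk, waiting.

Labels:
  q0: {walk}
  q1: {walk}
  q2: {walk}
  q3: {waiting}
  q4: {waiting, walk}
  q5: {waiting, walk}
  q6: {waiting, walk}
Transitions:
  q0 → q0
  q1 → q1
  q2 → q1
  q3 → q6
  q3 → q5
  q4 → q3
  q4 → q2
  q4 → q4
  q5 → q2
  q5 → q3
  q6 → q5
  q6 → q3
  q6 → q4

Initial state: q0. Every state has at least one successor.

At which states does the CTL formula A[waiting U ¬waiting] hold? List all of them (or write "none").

{q0, q1, q2}

States satisfying waiting: {q3, q4, q5, q6}.
States satisfying ¬waiting: {q0, q1, q2}.
States satisfying A[waiting U ¬waiting]: {q0, q1, q2}.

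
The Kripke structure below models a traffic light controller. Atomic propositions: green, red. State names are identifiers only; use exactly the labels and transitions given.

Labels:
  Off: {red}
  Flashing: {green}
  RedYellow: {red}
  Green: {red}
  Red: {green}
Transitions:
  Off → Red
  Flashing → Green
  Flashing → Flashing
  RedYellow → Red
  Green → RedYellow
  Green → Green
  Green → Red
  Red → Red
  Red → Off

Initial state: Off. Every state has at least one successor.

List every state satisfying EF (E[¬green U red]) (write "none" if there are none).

{Off, Flashing, RedYellow, Green, Red}

States satisfying E[¬green U red]: {Off, RedYellow, Green}.
States satisfying EF (E[¬green U red]): {Off, Flashing, RedYellow, Green, Red}.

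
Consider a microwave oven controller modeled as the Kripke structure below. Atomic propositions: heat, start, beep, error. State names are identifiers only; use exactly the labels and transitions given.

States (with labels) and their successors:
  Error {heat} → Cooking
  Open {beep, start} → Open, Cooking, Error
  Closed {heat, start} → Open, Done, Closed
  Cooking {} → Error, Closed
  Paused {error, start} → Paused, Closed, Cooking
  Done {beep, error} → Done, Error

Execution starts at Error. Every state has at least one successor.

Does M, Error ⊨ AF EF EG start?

Satisfied

States satisfying EF EG start: {Error, Open, Closed, Cooking, Paused, Done}.
States satisfying AF EF EG start: {Error, Open, Closed, Cooking, Paused, Done}.
Error ∈ Sat(AF EF EG start).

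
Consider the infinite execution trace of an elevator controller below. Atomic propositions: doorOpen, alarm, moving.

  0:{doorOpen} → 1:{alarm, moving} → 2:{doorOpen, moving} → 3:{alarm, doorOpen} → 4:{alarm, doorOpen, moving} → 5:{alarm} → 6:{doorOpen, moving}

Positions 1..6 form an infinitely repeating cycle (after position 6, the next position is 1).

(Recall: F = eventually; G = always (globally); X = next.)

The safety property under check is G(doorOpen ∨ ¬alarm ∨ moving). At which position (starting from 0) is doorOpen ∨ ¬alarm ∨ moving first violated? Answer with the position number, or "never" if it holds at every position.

5

Check doorOpen ∨ ¬alarm ∨ moving at each position in order: 0 ✓, 1 ✓, 2 ✓, 3 ✓, 4 ✓.
At position 5 the labels are {alarm}, so doorOpen ∨ ¬alarm ∨ moving is false there. This is the first violation.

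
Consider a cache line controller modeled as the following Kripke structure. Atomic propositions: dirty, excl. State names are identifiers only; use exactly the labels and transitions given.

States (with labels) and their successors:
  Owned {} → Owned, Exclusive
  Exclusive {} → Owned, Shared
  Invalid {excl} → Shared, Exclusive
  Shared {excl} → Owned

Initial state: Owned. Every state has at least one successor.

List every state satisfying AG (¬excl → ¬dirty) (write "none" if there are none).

{Owned, Exclusive, Invalid, Shared}

States satisfying ¬excl → ¬dirty: {Owned, Exclusive, Invalid, Shared}.
States satisfying AG (¬excl → ¬dirty): {Owned, Exclusive, Invalid, Shared}.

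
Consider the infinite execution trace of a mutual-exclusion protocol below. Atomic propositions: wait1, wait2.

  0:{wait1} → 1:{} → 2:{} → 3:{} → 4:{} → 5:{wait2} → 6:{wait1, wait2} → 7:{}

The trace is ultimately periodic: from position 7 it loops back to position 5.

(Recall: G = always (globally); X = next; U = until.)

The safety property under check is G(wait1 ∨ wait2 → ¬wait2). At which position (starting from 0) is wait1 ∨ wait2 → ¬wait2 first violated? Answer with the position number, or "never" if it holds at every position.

Check wait1 ∨ wait2 → ¬wait2 at each position in order: 0 ✓, 1 ✓, 2 ✓, 3 ✓, 4 ✓.
At position 5 the labels are {wait2}, so wait1 ∨ wait2 → ¬wait2 is false there. This is the first violation.

5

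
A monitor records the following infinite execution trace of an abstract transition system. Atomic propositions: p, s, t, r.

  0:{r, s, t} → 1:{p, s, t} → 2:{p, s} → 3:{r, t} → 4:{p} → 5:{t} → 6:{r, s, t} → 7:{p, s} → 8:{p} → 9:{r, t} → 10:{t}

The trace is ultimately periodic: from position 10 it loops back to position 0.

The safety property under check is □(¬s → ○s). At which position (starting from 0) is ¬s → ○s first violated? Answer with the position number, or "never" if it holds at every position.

3

Check ¬s → ○s at each position in order: 0 ✓, 1 ✓, 2 ✓.
At position 3 the labels are {r, t} and the next position 4 has {p}, so ¬s → ○s is false there. This is the first violation.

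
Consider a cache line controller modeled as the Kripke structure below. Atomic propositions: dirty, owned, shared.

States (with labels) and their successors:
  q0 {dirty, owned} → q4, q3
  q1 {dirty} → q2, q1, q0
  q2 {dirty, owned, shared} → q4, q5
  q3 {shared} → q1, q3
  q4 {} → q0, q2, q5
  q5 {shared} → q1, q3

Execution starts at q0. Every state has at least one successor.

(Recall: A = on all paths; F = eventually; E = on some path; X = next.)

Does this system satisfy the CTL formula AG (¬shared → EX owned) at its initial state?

States satisfying ¬shared → EX owned: {q1, q2, q3, q4, q5}.
States satisfying AG (¬shared → EX owned): ∅.
q0 is reachable from q0 and violates ¬shared → EX owned, so AG fails at q0.
q0 ∉ Sat(AG (¬shared → EX owned)).

Does not hold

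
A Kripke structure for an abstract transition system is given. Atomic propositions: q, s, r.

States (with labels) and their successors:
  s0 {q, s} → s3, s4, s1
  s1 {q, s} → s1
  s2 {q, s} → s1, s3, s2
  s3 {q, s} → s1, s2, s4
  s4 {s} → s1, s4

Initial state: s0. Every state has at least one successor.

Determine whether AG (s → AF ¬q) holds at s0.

States satisfying s → AF ¬q: {s4}.
States satisfying AG (s → AF ¬q): ∅.
s0 is reachable from s0 and violates s → AF ¬q, so AG fails at s0.
s0 ∉ Sat(AG (s → AF ¬q)).

Does not hold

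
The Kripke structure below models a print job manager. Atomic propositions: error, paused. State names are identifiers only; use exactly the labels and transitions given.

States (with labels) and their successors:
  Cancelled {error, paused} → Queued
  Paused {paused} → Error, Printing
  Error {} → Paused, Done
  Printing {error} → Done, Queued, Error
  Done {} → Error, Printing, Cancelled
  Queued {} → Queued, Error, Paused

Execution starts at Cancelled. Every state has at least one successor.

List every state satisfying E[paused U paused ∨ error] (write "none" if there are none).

{Cancelled, Paused, Printing}

States satisfying paused: {Cancelled, Paused}.
States satisfying paused ∨ error: {Cancelled, Paused, Printing}.
States satisfying E[paused U paused ∨ error]: {Cancelled, Paused, Printing}.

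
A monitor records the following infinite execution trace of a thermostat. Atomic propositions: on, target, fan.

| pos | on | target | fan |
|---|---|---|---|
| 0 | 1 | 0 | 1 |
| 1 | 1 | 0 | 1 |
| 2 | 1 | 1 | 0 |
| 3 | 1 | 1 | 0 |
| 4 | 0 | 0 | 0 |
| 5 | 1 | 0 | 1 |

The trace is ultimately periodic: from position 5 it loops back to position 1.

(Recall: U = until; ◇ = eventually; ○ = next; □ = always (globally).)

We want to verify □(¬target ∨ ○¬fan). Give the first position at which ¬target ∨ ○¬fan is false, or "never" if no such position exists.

¬target ∨ ○¬fan holds at every position 0..5, and those are all the positions the trace ever visits, so the invariant □(¬target ∨ ○¬fan) is never violated.

never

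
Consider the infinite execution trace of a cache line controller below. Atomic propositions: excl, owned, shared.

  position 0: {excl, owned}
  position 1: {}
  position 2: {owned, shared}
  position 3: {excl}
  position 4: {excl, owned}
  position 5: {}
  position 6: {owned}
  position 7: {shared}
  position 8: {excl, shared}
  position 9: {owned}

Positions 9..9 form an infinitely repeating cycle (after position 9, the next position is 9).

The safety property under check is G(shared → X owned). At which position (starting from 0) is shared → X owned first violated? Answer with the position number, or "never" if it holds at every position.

Check shared → X owned at each position in order: 0 ✓, 1 ✓.
At position 2 the labels are {owned, shared} and the next position 3 has {excl}, so shared → X owned is false there. This is the first violation.

2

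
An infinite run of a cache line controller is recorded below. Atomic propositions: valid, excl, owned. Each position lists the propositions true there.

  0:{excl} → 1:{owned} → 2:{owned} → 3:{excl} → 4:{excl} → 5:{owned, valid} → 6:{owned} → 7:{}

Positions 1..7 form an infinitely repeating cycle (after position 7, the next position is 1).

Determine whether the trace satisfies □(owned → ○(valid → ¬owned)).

Holds

owned → ○(valid → ¬owned) holds at every position 0..7, and those are all positions ever visited, so □(owned → ○(valid → ¬owned)) holds.
Positions where owned holds: 1, 2, 5, 6.
Check ○(valid → ¬owned) at each: 1→ok, 2→ok, 5→ok, 6→ok.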